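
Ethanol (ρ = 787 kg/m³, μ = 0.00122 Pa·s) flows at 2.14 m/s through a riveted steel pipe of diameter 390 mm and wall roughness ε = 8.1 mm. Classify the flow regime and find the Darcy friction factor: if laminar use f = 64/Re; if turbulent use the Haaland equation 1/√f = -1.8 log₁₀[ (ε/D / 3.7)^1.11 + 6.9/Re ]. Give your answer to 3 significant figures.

f ≈ 0.0495

Re = ρVD/μ = 787·2.14·0.39/0.00122 = 5.384e+05.
Re > 4000 → turbulent. ε/D = 0.0081/0.39 = 0.0208; Haaland: 1/√f = -1.8 log₁₀[0.00317 + 1.28e-05] = 4.494, so f = 0.04952.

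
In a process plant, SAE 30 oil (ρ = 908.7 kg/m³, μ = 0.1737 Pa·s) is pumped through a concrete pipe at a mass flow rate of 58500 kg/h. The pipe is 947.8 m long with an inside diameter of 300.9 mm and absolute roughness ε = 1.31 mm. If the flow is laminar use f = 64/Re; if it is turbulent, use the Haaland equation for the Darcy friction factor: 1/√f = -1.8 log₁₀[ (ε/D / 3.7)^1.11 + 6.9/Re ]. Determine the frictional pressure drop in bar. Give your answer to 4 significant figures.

ΔP ≈ 0.1463 bar

ṁ = 58500 kg/h = 58500/3600 = 16.25 kg/s.
A = πD²/4 = π(0.3009)²/4 = 0.07111 m²; mean velocity V = ṁ/(ρA) = 16.25/(908.7 · 0.07111) = 0.2515 m/s.
Reynolds number Re = ρVD/μ = 908.7 · 0.2515 · 0.3009 / 0.174 = 395.9.
Re < 2300 → laminar flow, so f = 64/Re = 64/395.9 = 0.1617 (the turbulent correlation is not needed).
Darcy-Weisbach: ΔP = f(L/D)(ρV²/2) = 0.1617·(947.8/0.3009)·(908.7·0.2515²/2) = 0.1617·3150·28.73 = 1.463e+04 Pa.
ΔP = 1.463e+04 Pa = 0.1463 bar.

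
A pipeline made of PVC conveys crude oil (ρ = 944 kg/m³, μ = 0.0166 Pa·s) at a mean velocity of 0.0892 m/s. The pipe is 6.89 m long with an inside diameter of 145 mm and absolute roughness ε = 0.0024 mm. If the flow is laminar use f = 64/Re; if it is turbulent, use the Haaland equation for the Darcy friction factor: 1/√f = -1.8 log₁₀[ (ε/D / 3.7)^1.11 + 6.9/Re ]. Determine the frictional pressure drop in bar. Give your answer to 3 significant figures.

ΔP ≈ 1.55×10^-4 bar

Reynolds number Re = ρVD/μ = 944 · 0.0892 · 0.145 / 0.0166 = 735.5.
Re < 2300 → laminar flow, so f = 64/Re = 64/735.5 = 0.08701 (the turbulent correlation is not needed).
Darcy-Weisbach: ΔP = f(L/D)(ρV²/2) = 0.08701·(6.89/0.145)·(944·0.0892²/2) = 0.08701·47.52·3.756 = 15.53 Pa.
ΔP = 15.53 Pa = 1.55×10^-4 bar.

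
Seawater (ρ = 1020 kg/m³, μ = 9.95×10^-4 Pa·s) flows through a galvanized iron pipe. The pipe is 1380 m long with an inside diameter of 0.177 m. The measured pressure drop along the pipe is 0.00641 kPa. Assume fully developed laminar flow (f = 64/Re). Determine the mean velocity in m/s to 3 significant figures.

V ≈ 0.00457 m/s

For laminar flow, f = 64/Re with Re = ρVD/μ, so Darcy-Weisbach reduces to ΔP = 32μLV/D². Solving for V: V = ΔP·D²/(32μL) = 6.41·(0.177)²/(32·0.000995·1380) = 0.00457 m/s.
Check: Re = ρVD/μ = 1020·0.00457·0.177/0.000995 = 829.3 < 2300, so the laminar assumption holds.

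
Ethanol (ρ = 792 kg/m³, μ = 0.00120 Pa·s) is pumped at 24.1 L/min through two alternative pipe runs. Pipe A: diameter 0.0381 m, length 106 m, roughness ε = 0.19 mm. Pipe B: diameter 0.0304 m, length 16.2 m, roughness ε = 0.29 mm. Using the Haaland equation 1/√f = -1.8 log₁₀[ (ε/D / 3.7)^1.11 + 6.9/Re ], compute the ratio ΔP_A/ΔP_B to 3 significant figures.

ΔP_A/ΔP_B ≈ 1.92

Pipe A: V = Q/A = 0.0004017/0.00114 = 0.3523 m/s; Re = 8859; ε/D = 0.00499; Haaland → f = 0.03814; ΔP_A = f(L/D)(ρV²/2) = 5216 Pa.
Pipe B: V = Q/A = 0.0004017/0.0007258 = 0.5534 m/s; Re = 1.11e+04; ε/D = 0.00954; Haaland → f = 0.04209; ΔP_B = f(L/D)(ρV²/2) = 2720 Pa.
ΔP_A/ΔP_B = 5216/2720 = 1.92.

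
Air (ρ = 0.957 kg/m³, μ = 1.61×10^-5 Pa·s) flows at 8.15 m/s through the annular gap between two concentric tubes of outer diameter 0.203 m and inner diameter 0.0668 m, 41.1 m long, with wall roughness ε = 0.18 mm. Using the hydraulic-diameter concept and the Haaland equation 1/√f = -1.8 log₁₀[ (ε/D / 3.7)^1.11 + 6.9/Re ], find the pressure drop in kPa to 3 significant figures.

ΔP ≈ 0.229 kPa

Hydraulic diameter D_h = 4A/P = D_o - D_i = 0.203 - 0.0668 = 0.1362 m.
Re = ρVD_h/μ = 0.957·8.15·0.1362/1.61e-05 = 6.598e+04.
ε/D_h = 0.00018/0.1362 = 0.00132; Haaland gives 1/√f = -1.8 log₁₀[0.000149+0.000105] = 6.472, so f = 0.02387.
ΔP = f(L/D_h)(ρV²/2) = 0.02387·41.1/0.1362·31.78 = 229 Pa.
ΔP = 0.229 kPa.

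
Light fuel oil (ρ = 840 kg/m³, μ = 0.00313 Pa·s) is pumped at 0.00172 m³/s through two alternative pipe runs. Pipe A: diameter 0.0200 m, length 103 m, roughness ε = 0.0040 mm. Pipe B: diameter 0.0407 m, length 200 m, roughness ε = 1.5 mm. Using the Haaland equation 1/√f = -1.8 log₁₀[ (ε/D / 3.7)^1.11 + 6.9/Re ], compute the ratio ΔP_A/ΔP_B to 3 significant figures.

ΔP_A/ΔP_B ≈ 6.66

Pipe A: V = Q/A = 0.00172/0.0003142 = 5.475 m/s; Re = 2.939e+04; ε/D = 0.0002; Haaland → f = 0.02386; ΔP_A = f(L/D)(ρV²/2) = 1.547e+06 Pa.
Pipe B: V = Q/A = 0.00172/0.001301 = 1.322 m/s; Re = 1.444e+04; ε/D = 0.0369; Haaland → f = 0.06443; ΔP_B = f(L/D)(ρV²/2) = 2.324e+05 Pa.
ΔP_A/ΔP_B = 1.547e+06/2.324e+05 = 6.66.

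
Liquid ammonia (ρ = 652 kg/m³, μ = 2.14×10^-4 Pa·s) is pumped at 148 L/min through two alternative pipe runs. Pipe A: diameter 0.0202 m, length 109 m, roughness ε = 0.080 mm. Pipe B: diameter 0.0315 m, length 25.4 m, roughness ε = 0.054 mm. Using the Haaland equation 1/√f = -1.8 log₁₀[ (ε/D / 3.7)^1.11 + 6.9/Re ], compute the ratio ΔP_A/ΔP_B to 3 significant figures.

ΔP_A/ΔP_B ≈ 49.0

Pipe A: V = Q/A = 0.002467/0.0003205 = 7.697 m/s; Re = 4.737e+05; ε/D = 0.00396; Haaland → f = 0.0286; ΔP_A = f(L/D)(ρV²/2) = 2.981e+06 Pa.
Pipe B: V = Q/A = 0.002467/0.0007793 = 3.165 m/s; Re = 3.038e+05; ε/D = 0.00171; Haaland → f = 0.02312; ΔP_B = f(L/D)(ρV²/2) = 6.088e+04 Pa.
ΔP_A/ΔP_B = 2.981e+06/6.088e+04 = 49.0.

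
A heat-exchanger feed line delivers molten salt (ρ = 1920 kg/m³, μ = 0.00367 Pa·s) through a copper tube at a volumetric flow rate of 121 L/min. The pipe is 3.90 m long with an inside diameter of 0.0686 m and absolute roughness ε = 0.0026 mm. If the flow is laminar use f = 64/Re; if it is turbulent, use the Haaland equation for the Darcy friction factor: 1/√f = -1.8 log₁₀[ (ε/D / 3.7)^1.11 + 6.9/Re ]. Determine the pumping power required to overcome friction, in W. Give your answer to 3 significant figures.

P ≈ 0.850 W

Q = 121 L/min = 121/60000 = 0.002017 m³/s.
Cross-sectional area A = πD²/4 = π(0.0686)²/4 = 0.003696 m²; mean velocity V = Q/A = 0.002017/0.003696 = 0.5456 m/s.
Reynolds number Re = ρVD/μ = 1920 · 0.5456 · 0.0686 / 0.00367 = 1.958e+04.
Re > 4000 → turbulent. Relative roughness ε/D = 2.6e-06/0.0686 = 3.79e-05. Haaland: 1/√f = -1.8 log₁₀[(3.79e-05/3.7)^1.11 + 6.9/1.958e+04] = -1.8 log₁₀[2.89e-06 + 0.000352] = 6.209, so f = 0.02594.
Darcy-Weisbach: ΔP = f(L/D)(ρV²/2) = 0.02594·(3.9/0.0686)·(1920·0.5456²/2) = 0.02594·56.85·285.8 = 421.5 Pa.
Pumping power P = QΔP = 0.002017·421.5 = 0.8499 W = 0.850 W.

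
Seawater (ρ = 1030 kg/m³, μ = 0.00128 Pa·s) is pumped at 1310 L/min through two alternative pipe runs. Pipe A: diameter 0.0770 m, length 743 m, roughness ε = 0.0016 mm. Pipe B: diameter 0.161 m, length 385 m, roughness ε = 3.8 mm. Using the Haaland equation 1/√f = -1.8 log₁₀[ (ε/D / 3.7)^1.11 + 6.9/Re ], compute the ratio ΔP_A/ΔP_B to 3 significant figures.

ΔP_A/ΔP_B ≈ 21.6

Pipe A: V = Q/A = 0.02183/0.004657 = 4.689 m/s; Re = 2.905e+05; ε/D = 2.08e-05; Haaland → f = 0.0146; ΔP_A = f(L/D)(ρV²/2) = 1.595e+06 Pa.
Pipe B: V = Q/A = 0.02183/0.02036 = 1.072 m/s; Re = 1.389e+05; ε/D = 0.0236; Haaland → f = 0.05223; ΔP_B = f(L/D)(ρV²/2) = 7.398e+04 Pa.
ΔP_A/ΔP_B = 1.595e+06/7.398e+04 = 21.6.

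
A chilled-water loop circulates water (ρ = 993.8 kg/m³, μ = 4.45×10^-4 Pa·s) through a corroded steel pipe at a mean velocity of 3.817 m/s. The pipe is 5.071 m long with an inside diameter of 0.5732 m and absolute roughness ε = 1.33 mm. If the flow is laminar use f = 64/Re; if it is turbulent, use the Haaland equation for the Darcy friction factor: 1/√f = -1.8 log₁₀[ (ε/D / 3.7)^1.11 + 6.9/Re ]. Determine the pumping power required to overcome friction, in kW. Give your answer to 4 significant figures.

Reynolds number Re = ρVD/μ = 993.8 · 3.817 · 0.5732 / 0.000445 = 4.886e+06.
Re > 4000 → turbulent. Relative roughness ε/D = 0.00133/0.5732 = 0.00232. Haaland: 1/√f = -1.8 log₁₀[(0.00232/3.7)^1.11 + 6.9/4.886e+06] = -1.8 log₁₀[0.000279 + 1.41e-06] = 6.395, so f = 0.02445.
Darcy-Weisbach: ΔP = f(L/D)(ρV²/2) = 0.02445·(5.071/0.5732)·(993.8·3.817²/2) = 0.02445·8.847·7240 = 1566 Pa.
Q = V·A = 3.817·0.258 = 0.985 m³/s.
Pumping power P = QΔP = 0.985·1566 = 1542.6 W = 1.543 kW.

P ≈ 1.543 kW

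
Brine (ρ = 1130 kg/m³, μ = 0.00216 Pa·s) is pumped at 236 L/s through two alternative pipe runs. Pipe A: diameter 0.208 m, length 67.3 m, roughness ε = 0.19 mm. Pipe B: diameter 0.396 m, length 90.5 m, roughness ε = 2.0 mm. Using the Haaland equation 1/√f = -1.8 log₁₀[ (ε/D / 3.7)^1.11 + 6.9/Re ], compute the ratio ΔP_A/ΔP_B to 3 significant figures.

ΔP_A/ΔP_B ≈ 11.9

Pipe A: V = Q/A = 0.236/0.03398 = 6.945 m/s; Re = 7.558e+05; ε/D = 0.000913; Haaland → f = 0.01962; ΔP_A = f(L/D)(ρV²/2) = 1.73e+05 Pa.
Pipe B: V = Q/A = 0.236/0.1232 = 1.916 m/s; Re = 3.97e+05; ε/D = 0.00505; Haaland → f = 0.03074; ΔP_B = f(L/D)(ρV²/2) = 1.457e+04 Pa.
ΔP_A/ΔP_B = 1.73e+05/1.457e+04 = 11.9.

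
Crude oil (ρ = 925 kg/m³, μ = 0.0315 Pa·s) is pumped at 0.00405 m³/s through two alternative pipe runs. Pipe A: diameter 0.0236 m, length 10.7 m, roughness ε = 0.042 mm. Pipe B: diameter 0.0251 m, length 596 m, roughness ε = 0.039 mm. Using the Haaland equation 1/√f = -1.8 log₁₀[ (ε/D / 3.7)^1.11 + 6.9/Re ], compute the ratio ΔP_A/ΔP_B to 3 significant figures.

Pipe A: V = Q/A = 0.00405/0.0004374 = 9.259 m/s; Re = 6416; ε/D = 0.00178; Haaland → f = 0.03691; ΔP_A = f(L/D)(ρV²/2) = 6.634e+05 Pa.
Pipe B: V = Q/A = 0.00405/0.0004948 = 8.185 m/s; Re = 6033; ε/D = 0.00155; Haaland → f = 0.03725; ΔP_B = f(L/D)(ρV²/2) = 2.74e+07 Pa.
ΔP_A/ΔP_B = 6.634e+05/2.74e+07 = 0.0242.

ΔP_A/ΔP_B ≈ 0.0242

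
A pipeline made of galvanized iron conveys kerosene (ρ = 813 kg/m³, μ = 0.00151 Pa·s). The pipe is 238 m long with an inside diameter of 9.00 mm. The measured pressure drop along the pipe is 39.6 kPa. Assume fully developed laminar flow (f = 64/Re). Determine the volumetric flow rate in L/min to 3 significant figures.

For laminar flow, f = 64/Re with Re = ρVD/μ, so Darcy-Weisbach reduces to ΔP = 32μLV/D². Solving for V: V = ΔP·D²/(32μL) = 3.96e+04·(0.009)²/(32·0.00151·238) = 0.2789 m/s.
Check: Re = ρVD/μ = 813·0.2789·0.009/0.00151 = 1352 < 2300, so the laminar assumption holds.
Q = V·A = 0.2789·(π/4·0.009²) = 1.774e-05 m³/s = 1.06 L/min.

Q ≈ 1.06 L/min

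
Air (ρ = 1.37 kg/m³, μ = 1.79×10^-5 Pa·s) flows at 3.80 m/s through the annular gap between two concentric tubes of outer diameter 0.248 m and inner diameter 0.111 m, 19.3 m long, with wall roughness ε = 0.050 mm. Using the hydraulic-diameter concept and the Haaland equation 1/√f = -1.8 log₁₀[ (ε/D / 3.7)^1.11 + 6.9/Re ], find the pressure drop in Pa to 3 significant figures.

Hydraulic diameter D_h = 4A/P = D_o - D_i = 0.248 - 0.111 = 0.137 m.
Re = ρVD_h/μ = 1.37·3.8·0.137/1.79e-05 = 3.984e+04.
ε/D_h = 5e-05/0.137 = 0.000365; Haaland gives 1/√f = -1.8 log₁₀[3.58e-05+0.000173] = 6.624, so f = 0.02279.
ΔP = f(L/D_h)(ρV²/2) = 0.02279·19.3/0.137·9.891 = 31.76 Pa.

ΔP ≈ 31.8 Pa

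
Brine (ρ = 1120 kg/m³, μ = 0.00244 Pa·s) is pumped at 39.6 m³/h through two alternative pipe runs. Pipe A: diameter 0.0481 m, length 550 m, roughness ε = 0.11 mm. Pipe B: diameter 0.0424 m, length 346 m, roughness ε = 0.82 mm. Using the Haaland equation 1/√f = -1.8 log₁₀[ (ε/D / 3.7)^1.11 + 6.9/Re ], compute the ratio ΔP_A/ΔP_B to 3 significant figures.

Pipe A: V = Q/A = 0.011/0.001817 = 6.054 m/s; Re = 1.337e+05; ε/D = 0.00229; Haaland → f = 0.02538; ΔP_A = f(L/D)(ρV²/2) = 5.956e+06 Pa.
Pipe B: V = Q/A = 0.011/0.001412 = 7.791 m/s; Re = 1.516e+05; ε/D = 0.0193; Haaland → f = 0.04837; ΔP_B = f(L/D)(ρV²/2) = 1.342e+07 Pa.
ΔP_A/ΔP_B = 5.956e+06/1.342e+07 = 0.444.

ΔP_A/ΔP_B ≈ 0.444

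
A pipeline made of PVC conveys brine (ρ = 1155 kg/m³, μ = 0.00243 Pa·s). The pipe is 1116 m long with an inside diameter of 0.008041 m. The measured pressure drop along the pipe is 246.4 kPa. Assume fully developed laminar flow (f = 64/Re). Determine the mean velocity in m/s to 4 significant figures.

For laminar flow, f = 64/Re with Re = ρVD/μ, so Darcy-Weisbach reduces to ΔP = 32μLV/D². Solving for V: V = ΔP·D²/(32μL) = 2.464e+05·(0.008041)²/(32·0.00243·1116) = 0.1836 m/s.
Check: Re = ρVD/μ = 1155·0.1836·0.008041/0.00243 = 701.7 < 2300, so the laminar assumption holds.

V ≈ 0.1836 m/s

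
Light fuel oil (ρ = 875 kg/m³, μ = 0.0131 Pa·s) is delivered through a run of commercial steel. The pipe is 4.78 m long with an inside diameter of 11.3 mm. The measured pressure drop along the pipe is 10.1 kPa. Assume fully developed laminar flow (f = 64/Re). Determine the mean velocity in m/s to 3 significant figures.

V ≈ 0.644 m/s

For laminar flow, f = 64/Re with Re = ρVD/μ, so Darcy-Weisbach reduces to ΔP = 32μLV/D². Solving for V: V = ΔP·D²/(32μL) = 1.01e+04·(0.0113)²/(32·0.0131·4.78) = 0.6436 m/s.
Check: Re = ρVD/μ = 875·0.6436·0.0113/0.0131 = 485.8 < 2300, so the laminar assumption holds.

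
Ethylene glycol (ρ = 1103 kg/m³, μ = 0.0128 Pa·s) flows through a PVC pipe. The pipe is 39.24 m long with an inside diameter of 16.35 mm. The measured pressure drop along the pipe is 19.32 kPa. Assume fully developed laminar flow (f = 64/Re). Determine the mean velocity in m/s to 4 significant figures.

For laminar flow, f = 64/Re with Re = ρVD/μ, so Darcy-Weisbach reduces to ΔP = 32μLV/D². Solving for V: V = ΔP·D²/(32μL) = 1.932e+04·(0.01635)²/(32·0.0128·39.24) = 0.3213 m/s.
Check: Re = ρVD/μ = 1103·0.3213·0.01635/0.0128 = 452.7 < 2300, so the laminar assumption holds.

V ≈ 0.3213 m/s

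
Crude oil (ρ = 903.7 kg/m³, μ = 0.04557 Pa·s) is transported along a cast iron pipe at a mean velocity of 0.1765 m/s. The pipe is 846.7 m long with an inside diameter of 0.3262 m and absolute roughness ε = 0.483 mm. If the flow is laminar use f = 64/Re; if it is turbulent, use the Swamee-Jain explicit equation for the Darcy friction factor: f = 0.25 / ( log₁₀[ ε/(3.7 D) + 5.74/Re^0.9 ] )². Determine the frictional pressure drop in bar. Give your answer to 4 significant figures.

Reynolds number Re = ρVD/μ = 903.7 · 0.1765 · 0.3262 / 0.0456 = 1142.
Re < 2300 → laminar flow, so f = 64/Re = 64/1142 = 0.05605 (the turbulent correlation is not needed).
Darcy-Weisbach: ΔP = f(L/D)(ρV²/2) = 0.05605·(846.7/0.3262)·(903.7·0.1765²/2) = 0.05605·2596·14.08 = 2048 Pa.
ΔP = 2048 Pa = 0.02048 bar.

ΔP ≈ 0.02048 bar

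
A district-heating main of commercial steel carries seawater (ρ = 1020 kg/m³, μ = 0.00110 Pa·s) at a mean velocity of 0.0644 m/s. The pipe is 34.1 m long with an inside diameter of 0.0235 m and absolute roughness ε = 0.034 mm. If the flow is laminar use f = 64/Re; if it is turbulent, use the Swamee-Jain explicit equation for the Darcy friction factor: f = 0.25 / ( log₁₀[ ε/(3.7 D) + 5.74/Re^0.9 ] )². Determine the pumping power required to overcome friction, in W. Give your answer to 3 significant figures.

P ≈ 0.00391 W

Reynolds number Re = ρVD/μ = 1020 · 0.0644 · 0.0235 / 0.0011 = 1403.
Re < 2300 → laminar flow, so f = 64/Re = 64/1403 = 0.04561 (the turbulent correlation is not needed).
Darcy-Weisbach: ΔP = f(L/D)(ρV²/2) = 0.04561·(34.1/0.0235)·(1020·0.0644²/2) = 0.04561·1451·2.115 = 140 Pa.
Q = V·A = 0.0644·0.0004337 = 2.793e-05 m³/s.
Pumping power P = QΔP = 2.793e-05·140 = 0.003910 W = 0.00391 W.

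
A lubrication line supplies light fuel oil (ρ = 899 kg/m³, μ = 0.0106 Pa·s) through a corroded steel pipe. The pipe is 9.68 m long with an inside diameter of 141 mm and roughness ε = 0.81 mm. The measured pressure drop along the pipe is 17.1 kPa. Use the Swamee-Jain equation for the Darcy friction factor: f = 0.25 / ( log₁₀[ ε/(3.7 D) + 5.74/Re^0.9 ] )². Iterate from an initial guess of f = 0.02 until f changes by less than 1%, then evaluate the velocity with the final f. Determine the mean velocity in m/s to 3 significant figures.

Rearranging Darcy-Weisbach: V = √(2·ΔP·D/(f·L·ρ)). With ε/D = 0.00081/0.141 = 0.00574, iterate starting from f = 0.02:
  f = 0.02 → V = √(2·1.71e+04·0.141/(0.02·9.68·899)) = 5.264 m/s; Re = ρVD/μ = 6.295e+04; f → 0.03335
  f = 0.03335 → V = 4.076 m/s; Re = 4.875e+04; f → 0.03376
  f = 0.03376 → V = 4.052 m/s; Re = 4.845e+04; f → 0.03377
Converged (Δf/f < 1%). With the final f = 0.03377: V = √(2·1.71e+04·0.141/(0.03377·9.68·899)) = 4.051 m/s.

V ≈ 4.05 m/s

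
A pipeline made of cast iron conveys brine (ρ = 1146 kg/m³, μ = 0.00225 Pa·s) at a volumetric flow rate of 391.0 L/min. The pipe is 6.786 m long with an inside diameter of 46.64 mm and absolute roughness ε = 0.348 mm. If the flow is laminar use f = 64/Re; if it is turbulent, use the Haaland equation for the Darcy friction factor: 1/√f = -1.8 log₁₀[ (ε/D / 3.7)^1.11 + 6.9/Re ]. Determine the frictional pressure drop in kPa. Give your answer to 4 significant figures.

ΔP ≈ 42.71 kPa

Q = 391.0 L/min = 391.0/60000 = 0.006517 m³/s.
Cross-sectional area A = πD²/4 = π(0.04664)²/4 = 0.001708 m²; mean velocity V = Q/A = 0.006517/0.001708 = 3.814 m/s.
Reynolds number Re = ρVD/μ = 1146 · 3.814 · 0.04664 / 0.00225 = 9.061e+04.
Re > 4000 → turbulent. Relative roughness ε/D = 0.000348/0.04664 = 0.00746. Haaland: 1/√f = -1.8 log₁₀[(0.00746/3.7)^1.11 + 6.9/9.061e+04] = -1.8 log₁₀[0.00102 + 7.61e-05] = 5.329, so f = 0.03521.
Darcy-Weisbach: ΔP = f(L/D)(ρV²/2) = 0.03521·(6.786/0.04664)·(1146·3.814²/2) = 0.03521·145.5·8337 = 4.271e+04 Pa.
ΔP = 4.271e+04 Pa = 42.71 kPa.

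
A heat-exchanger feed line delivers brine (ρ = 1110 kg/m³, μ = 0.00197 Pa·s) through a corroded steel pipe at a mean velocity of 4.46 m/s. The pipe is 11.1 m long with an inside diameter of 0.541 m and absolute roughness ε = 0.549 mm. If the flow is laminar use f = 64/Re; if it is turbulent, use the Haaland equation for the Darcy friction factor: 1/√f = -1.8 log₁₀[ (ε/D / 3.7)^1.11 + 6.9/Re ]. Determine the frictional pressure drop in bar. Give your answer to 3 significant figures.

ΔP ≈ 0.0452 bar

Reynolds number Re = ρVD/μ = 1110 · 4.46 · 0.541 / 0.00197 = 1.36e+06.
Re > 4000 → turbulent. Relative roughness ε/D = 0.000549/0.541 = 0.00101. Haaland: 1/√f = -1.8 log₁₀[(0.00101/3.7)^1.11 + 6.9/1.36e+06] = -1.8 log₁₀[0.000111 + 5.08e-06] = 7.082, so f = 0.01994.
Darcy-Weisbach: ΔP = f(L/D)(ρV²/2) = 0.01994·(11.1/0.541)·(1110·4.46²/2) = 0.01994·20.52·1.104e+04 = 4517 Pa.
ΔP = 4517 Pa = 0.0452 bar.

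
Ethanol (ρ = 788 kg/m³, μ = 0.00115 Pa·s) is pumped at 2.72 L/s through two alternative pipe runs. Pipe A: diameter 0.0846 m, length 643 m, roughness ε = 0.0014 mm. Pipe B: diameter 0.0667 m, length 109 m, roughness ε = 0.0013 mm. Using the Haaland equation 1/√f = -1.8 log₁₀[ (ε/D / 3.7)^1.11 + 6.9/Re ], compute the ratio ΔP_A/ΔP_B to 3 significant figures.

ΔP_A/ΔP_B ≈ 1.90

Pipe A: V = Q/A = 0.00272/0.005621 = 0.4839 m/s; Re = 2.805e+04; ε/D = 1.65e-05; Haaland → f = 0.02372; ΔP_A = f(L/D)(ρV²/2) = 1.663e+04 Pa.
Pipe B: V = Q/A = 0.00272/0.003494 = 0.7784 m/s; Re = 3.558e+04; ε/D = 1.95e-05; Haaland → f = 0.02243; ΔP_B = f(L/D)(ρV²/2) = 8753 Pa.
ΔP_A/ΔP_B = 1.663e+04/8753 = 1.90.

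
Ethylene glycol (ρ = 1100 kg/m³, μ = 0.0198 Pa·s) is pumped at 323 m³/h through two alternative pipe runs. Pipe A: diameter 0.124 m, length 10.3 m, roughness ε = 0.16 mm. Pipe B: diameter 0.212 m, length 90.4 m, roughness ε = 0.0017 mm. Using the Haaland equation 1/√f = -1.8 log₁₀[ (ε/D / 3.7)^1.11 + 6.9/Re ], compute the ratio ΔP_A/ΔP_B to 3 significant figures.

ΔP_A/ΔP_B ≈ 1.74

Pipe A: V = Q/A = 0.08972/0.01208 = 7.43 m/s; Re = 5.118e+04; ε/D = 0.00129; Haaland → f = 0.02445; ΔP_A = f(L/D)(ρV²/2) = 6.167e+04 Pa.
Pipe B: V = Q/A = 0.08972/0.0353 = 2.542 m/s; Re = 2.994e+04; ε/D = 8.02e-06; Haaland → f = 0.02334; ΔP_B = f(L/D)(ρV²/2) = 3.537e+04 Pa.
ΔP_A/ΔP_B = 6.167e+04/3.537e+04 = 1.74.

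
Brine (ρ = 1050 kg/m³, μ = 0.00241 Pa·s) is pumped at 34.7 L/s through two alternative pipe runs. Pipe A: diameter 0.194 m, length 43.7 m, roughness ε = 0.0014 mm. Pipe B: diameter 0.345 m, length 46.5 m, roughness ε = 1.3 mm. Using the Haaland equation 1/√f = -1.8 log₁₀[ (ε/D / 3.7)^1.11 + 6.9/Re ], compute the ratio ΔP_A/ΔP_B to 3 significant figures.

Pipe A: V = Q/A = 0.0347/0.02956 = 1.174 m/s; Re = 9.922e+04; ε/D = 7.22e-06; Haaland → f = 0.01788; ΔP_A = f(L/D)(ρV²/2) = 2914 Pa.
Pipe B: V = Q/A = 0.0347/0.09348 = 0.3712 m/s; Re = 5.579e+04; ε/D = 0.00377; Haaland → f = 0.02975; ΔP_B = f(L/D)(ρV²/2) = 290 Pa.
ΔP_A/ΔP_B = 2914/290 = 10.0.

ΔP_A/ΔP_B ≈ 10.0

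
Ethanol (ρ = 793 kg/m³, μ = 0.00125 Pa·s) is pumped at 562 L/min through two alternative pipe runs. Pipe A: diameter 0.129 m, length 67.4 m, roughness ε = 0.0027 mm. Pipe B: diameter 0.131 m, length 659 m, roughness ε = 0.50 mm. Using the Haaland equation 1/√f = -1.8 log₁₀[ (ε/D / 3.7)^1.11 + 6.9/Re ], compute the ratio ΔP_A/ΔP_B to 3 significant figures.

ΔP_A/ΔP_B ≈ 0.0743

Pipe A: V = Q/A = 0.009367/0.01307 = 0.7167 m/s; Re = 5.865e+04; ε/D = 2.09e-05; Haaland → f = 0.02005; ΔP_A = f(L/D)(ρV²/2) = 2133 Pa.
Pipe B: V = Q/A = 0.009367/0.01348 = 0.6949 m/s; Re = 5.775e+04; ε/D = 0.00382; Haaland → f = 0.02978; ΔP_B = f(L/D)(ρV²/2) = 2.869e+04 Pa.
ΔP_A/ΔP_B = 2133/2.869e+04 = 0.0743.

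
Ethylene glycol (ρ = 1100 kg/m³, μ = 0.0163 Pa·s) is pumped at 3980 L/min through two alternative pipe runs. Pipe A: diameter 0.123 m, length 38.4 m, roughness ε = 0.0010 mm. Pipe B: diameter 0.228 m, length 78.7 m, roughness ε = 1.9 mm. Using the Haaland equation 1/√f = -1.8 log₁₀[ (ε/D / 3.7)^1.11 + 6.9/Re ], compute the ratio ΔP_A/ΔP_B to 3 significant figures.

Pipe A: V = Q/A = 0.06633/0.01188 = 5.583 m/s; Re = 4.634e+04; ε/D = 8.13e-06; Haaland → f = 0.02109; ΔP_A = f(L/D)(ρV²/2) = 1.129e+05 Pa.
Pipe B: V = Q/A = 0.06633/0.04083 = 1.625 m/s; Re = 2.5e+04; ε/D = 0.00833; Haaland → f = 0.03812; ΔP_B = f(L/D)(ρV²/2) = 1.91e+04 Pa.
ΔP_A/ΔP_B = 1.129e+05/1.91e+04 = 5.91.

ΔP_A/ΔP_B ≈ 5.91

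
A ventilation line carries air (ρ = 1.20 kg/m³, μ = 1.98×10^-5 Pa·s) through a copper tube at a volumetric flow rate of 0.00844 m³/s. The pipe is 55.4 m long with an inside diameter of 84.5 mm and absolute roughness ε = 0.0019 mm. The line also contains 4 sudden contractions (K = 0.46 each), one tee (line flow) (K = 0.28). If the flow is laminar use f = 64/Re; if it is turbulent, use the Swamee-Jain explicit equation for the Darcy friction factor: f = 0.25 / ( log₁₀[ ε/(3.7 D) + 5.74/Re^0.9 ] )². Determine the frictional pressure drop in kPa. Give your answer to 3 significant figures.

Cross-sectional area A = πD²/4 = π(0.0845)²/4 = 0.005608 m²; mean velocity V = Q/A = 0.00844/0.005608 = 1.505 m/s.
Reynolds number Re = ρVD/μ = 1.2 · 1.505 · 0.0845 / 1.98e-05 = 7707.
Re > 4000 → turbulent. Relative roughness ε/D = 1.9e-06/0.0845 = 2.25e-05. Swamee-Jain: f = 0.25/(log₁₀[2.25e-05/3.7 + 5.74/7707^0.9])² = 0.25/(log₁₀[6.08e-06 + 0.00182])² = 0.25/(-2.738)² = 0.03335.
Total minor-loss coefficient ΣK = 4·0.46 + 1·0.28 = 2.12.
ΔP = [f·L/D + ΣK]·(ρV²/2) = [0.03335·55.4/0.0845 + 2.12]·(1.2·1.505²/2) = [21.87 + 2.12]·1.359 = 32.6 Pa.
ΔP = 32.6 Pa = 0.0326 kPa.

ΔP ≈ 0.0326 kPa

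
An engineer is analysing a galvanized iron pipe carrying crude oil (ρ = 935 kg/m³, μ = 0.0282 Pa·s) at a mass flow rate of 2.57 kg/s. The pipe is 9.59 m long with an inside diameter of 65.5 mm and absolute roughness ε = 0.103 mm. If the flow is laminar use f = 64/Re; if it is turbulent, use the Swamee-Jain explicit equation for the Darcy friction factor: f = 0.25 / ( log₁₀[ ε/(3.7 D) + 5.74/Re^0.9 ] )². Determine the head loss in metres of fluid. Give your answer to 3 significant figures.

h_f ≈ 0.179 m

A = πD²/4 = π(0.0655)²/4 = 0.00337 m²; mean velocity V = ṁ/(ρA) = 2.57/(935 · 0.00337) = 0.8157 m/s.
Reynolds number Re = ρVD/μ = 935 · 0.8157 · 0.0655 / 0.0282 = 1772.
Re < 2300 → laminar flow, so f = 64/Re = 64/1772 = 0.03613 (the turbulent correlation is not needed).
Darcy-Weisbach: ΔP = f(L/D)(ρV²/2) = 0.03613·(9.59/0.0655)·(935·0.8157²/2) = 0.03613·146.4·311.1 = 1645 Pa.
Head loss h_f = ΔP/(ρg) = 1645/(935·9.81) = 0.179 m.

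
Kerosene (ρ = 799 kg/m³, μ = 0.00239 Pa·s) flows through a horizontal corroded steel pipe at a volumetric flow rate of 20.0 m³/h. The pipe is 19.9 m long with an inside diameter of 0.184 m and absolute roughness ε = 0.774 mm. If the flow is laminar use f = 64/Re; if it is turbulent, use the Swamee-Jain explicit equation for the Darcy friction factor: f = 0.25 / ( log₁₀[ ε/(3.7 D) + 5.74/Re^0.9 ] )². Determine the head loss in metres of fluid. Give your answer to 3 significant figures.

h_f ≈ 0.00863 m

Q = 20.0 m³/h = 20.0/3600 = 0.005556 m³/s.
Cross-sectional area A = πD²/4 = π(0.184)²/4 = 0.02659 m²; mean velocity V = Q/A = 0.005556/0.02659 = 0.2089 m/s.
Reynolds number Re = ρVD/μ = 799 · 0.2089 · 0.184 / 0.00239 = 1.285e+04.
Re > 4000 → turbulent. Relative roughness ε/D = 0.000774/0.184 = 0.00421. Swamee-Jain: f = 0.25/(log₁₀[0.00421/3.7 + 5.74/1.285e+04^0.9])² = 0.25/(log₁₀[0.00114 + 0.00115])² = 0.25/(-2.641)² = 0.03585.
Darcy-Weisbach: ΔP = f(L/D)(ρV²/2) = 0.03585·(19.9/0.184)·(799·0.2089²/2) = 0.03585·108.2·17.44 = 67.62 Pa.
Head loss h_f = ΔP/(ρg) = 67.62/(799·9.81) = 0.00863 m.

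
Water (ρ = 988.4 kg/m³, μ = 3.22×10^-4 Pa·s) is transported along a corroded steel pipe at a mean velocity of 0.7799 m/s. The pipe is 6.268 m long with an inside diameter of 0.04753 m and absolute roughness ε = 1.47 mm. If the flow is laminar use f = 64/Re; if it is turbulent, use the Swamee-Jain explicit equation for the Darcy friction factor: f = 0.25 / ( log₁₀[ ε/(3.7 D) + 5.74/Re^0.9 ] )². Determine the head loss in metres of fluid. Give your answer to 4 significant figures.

h_f ≈ 0.2386 m

Reynolds number Re = ρVD/μ = 988.4 · 0.7799 · 0.04753 / 0.000322 = 1.138e+05.
Re > 4000 → turbulent. Relative roughness ε/D = 0.00147/0.04753 = 0.0309. Swamee-Jain: f = 0.25/(log₁₀[0.0309/3.7 + 5.74/1.138e+05^0.9])² = 0.25/(log₁₀[0.00836 + 0.000162])² = 0.25/(-2.07)² = 0.05837.
Darcy-Weisbach: ΔP = f(L/D)(ρV²/2) = 0.05837·(6.268/0.04753)·(988.4·0.7799²/2) = 0.05837·131.9·300.6 = 2314 Pa.
Head loss h_f = ΔP/(ρg) = 2314/(988.4·9.81) = 0.2386 m.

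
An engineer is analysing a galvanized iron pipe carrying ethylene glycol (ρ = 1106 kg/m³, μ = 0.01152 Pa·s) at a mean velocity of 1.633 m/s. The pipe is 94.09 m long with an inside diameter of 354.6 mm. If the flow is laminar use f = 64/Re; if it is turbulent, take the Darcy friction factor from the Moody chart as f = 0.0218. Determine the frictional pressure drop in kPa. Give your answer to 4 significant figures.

ΔP ≈ 8.530 kPa

Reynolds number Re = ρVD/μ = 1106 · 1.633 · 0.3546 / 0.0115 = 5.559e+04.
Re > 4000 → turbulent; use the Moody-chart value f = 0.0218.
Darcy-Weisbach: ΔP = f(L/D)(ρV²/2) = 0.0218·(94.09/0.3546)·(1106·1.633²/2) = 0.0218·265.3·1475 = 8530 Pa.
ΔP = 8530 Pa = 8.530 kPa.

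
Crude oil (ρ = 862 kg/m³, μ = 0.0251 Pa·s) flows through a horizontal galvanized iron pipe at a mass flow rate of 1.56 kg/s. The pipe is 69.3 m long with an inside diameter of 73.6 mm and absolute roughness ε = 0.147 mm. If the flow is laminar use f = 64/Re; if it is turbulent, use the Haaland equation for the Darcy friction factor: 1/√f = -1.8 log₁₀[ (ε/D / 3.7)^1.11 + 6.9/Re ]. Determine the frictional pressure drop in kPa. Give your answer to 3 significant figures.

ΔP ≈ 4.37 kPa

A = πD²/4 = π(0.0736)²/4 = 0.004254 m²; mean velocity V = ṁ/(ρA) = 1.56/(862 · 0.004254) = 0.4254 m/s.
Reynolds number Re = ρVD/μ = 862 · 0.4254 · 0.0736 / 0.0251 = 1075.
Re < 2300 → laminar flow, so f = 64/Re = 64/1075 = 0.05952 (the turbulent correlation is not needed).
Darcy-Weisbach: ΔP = f(L/D)(ρV²/2) = 0.05952·(69.3/0.0736)·(862·0.4254²/2) = 0.05952·941.6·77.99 = 4371 Pa.
ΔP = 4371 Pa = 4.37 kPa.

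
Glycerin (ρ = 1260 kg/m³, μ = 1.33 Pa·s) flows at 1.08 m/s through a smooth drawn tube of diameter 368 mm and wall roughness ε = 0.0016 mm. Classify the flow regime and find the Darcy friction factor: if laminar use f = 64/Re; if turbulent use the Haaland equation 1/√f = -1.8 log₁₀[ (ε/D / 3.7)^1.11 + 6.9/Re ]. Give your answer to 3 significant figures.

f ≈ 0.170

Re = ρVD/μ = 1260·1.08·0.368/1.33 = 376.5.
Re < 2300 → laminar, so f = 64/Re = 0.17 (roughness is irrelevant in laminar flow).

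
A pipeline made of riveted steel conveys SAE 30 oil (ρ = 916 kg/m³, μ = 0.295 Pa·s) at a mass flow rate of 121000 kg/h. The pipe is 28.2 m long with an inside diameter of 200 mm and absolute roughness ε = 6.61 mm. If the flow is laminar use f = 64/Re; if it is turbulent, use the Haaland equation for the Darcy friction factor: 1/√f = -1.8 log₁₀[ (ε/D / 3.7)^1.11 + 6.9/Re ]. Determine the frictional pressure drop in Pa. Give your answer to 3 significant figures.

ΔP ≈ 7770 Pa

ṁ = 121000 kg/h = 121000/3600 = 33.61 kg/s.
A = πD²/4 = π(0.2)²/4 = 0.03142 m²; mean velocity V = ṁ/(ρA) = 33.61/(916 · 0.03142) = 1.168 m/s.
Reynolds number Re = ρVD/μ = 916 · 1.168 · 0.2 / 0.295 = 725.3.
Re < 2300 → laminar flow, so f = 64/Re = 64/725.3 = 0.08823 (the turbulent correlation is not needed).
Darcy-Weisbach: ΔP = f(L/D)(ρV²/2) = 0.08823·(28.2/0.2)·(916·1.168²/2) = 0.08823·141·624.8 = 7773 Pa.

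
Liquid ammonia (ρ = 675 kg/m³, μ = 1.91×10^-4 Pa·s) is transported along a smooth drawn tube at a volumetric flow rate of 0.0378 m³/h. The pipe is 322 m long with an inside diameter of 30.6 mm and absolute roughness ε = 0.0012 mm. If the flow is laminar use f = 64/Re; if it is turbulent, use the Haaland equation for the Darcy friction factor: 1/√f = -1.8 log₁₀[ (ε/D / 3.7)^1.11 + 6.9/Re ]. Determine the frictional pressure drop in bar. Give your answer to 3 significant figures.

ΔP ≈ 3.00×10^-4 bar

Q = 0.0378 m³/h = 0.0378/3600 = 1.05e-05 m³/s.
Cross-sectional area A = πD²/4 = π(0.0306)²/4 = 0.0007354 m²; mean velocity V = Q/A = 1.05e-05/0.0007354 = 0.01428 m/s.
Reynolds number Re = ρVD/μ = 675 · 0.01428 · 0.0306 / 0.000191 = 1544.
Re < 2300 → laminar flow, so f = 64/Re = 64/1544 = 0.04145 (the turbulent correlation is not needed).
Darcy-Weisbach: ΔP = f(L/D)(ρV²/2) = 0.04145·(322/0.0306)·(675·0.01428²/2) = 0.04145·1.052e+04·0.0688 = 30.01 Pa.
ΔP = 30.01 Pa = 3.00×10^-4 bar.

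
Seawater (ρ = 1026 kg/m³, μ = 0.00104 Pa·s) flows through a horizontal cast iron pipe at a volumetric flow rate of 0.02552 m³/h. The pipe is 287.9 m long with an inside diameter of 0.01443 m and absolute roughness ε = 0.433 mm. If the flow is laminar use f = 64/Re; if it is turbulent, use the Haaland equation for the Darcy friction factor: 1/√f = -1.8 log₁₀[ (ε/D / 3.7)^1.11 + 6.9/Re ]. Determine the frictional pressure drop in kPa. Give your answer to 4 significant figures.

Q = 0.02552 m³/h = 0.02552/3600 = 7.089e-06 m³/s.
Cross-sectional area A = πD²/4 = π(0.01443)²/4 = 0.0001635 m²; mean velocity V = Q/A = 7.089e-06/0.0001635 = 0.04335 m/s.
Reynolds number Re = ρVD/μ = 1026 · 0.04335 · 0.01443 / 0.00104 = 617.1.
Re < 2300 → laminar flow, so f = 64/Re = 64/617.1 = 0.1037 (the turbulent correlation is not needed).
Darcy-Weisbach: ΔP = f(L/D)(ρV²/2) = 0.1037·(287.9/0.01443)·(1026·0.04335²/2) = 0.1037·1.995e+04·0.9639 = 1995 Pa.
ΔP = 1995 Pa = 1.995 kPa.

ΔP ≈ 1.995 kPa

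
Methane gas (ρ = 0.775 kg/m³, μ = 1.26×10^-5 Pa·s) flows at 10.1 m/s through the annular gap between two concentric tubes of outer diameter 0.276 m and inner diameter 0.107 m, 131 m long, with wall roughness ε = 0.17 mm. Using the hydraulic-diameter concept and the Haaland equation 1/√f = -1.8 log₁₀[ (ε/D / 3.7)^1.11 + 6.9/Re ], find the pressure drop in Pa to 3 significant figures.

ΔP ≈ 671 Pa

Hydraulic diameter D_h = 4A/P = D_o - D_i = 0.276 - 0.107 = 0.169 m.
Re = ρVD_h/μ = 0.775·10.1·0.169/1.26e-05 = 1.05e+05.
ε/D_h = 0.00017/0.169 = 0.00101; Haaland gives 1/√f = -1.8 log₁₀[0.00011+6.57e-05] = 6.758, so f = 0.02189.
ΔP = f(L/D_h)(ρV²/2) = 0.02189·131/0.169·39.53 = 670.8 Pa.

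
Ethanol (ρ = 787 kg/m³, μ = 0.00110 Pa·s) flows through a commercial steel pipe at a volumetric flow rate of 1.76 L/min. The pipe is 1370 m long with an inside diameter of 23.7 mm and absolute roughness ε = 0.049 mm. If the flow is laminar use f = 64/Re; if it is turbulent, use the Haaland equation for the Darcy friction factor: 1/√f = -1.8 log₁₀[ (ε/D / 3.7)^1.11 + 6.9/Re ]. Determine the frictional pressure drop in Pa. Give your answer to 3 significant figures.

Q = 1.76 L/min = 1.76/60000 = 2.933e-05 m³/s.
Cross-sectional area A = πD²/4 = π(0.0237)²/4 = 0.0004412 m²; mean velocity V = Q/A = 2.933e-05/0.0004412 = 0.06649 m/s.
Reynolds number Re = ρVD/μ = 787 · 0.06649 · 0.0237 / 0.0011 = 1127.
Re < 2300 → laminar flow, so f = 64/Re = 64/1127 = 0.05676 (the turbulent correlation is not needed).
Darcy-Weisbach: ΔP = f(L/D)(ρV²/2) = 0.05676·(1370/0.0237)·(787·0.06649²/2) = 0.05676·5.781e+04·1.74 = 5709 Pa.

ΔP ≈ 5710 Pa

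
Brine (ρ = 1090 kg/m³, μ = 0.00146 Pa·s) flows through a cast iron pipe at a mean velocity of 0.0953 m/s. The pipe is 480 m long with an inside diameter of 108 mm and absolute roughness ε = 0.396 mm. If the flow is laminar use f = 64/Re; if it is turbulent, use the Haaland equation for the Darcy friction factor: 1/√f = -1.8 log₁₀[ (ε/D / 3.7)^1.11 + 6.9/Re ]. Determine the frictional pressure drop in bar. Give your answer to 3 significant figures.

Reynolds number Re = ρVD/μ = 1090 · 0.0953 · 0.108 / 0.00146 = 7684.
Re > 4000 → turbulent. Relative roughness ε/D = 0.000396/0.108 = 0.00367. Haaland: 1/√f = -1.8 log₁₀[(0.00367/3.7)^1.11 + 6.9/7684] = -1.8 log₁₀[0.000463 + 0.000898] = 5.159, so f = 0.03757.
Darcy-Weisbach: ΔP = f(L/D)(ρV²/2) = 0.03757·(480/0.108)·(1090·0.0953²/2) = 0.03757·4444·4.95 = 826.5 Pa.
ΔP = 826.5 Pa = 0.00827 bar.

ΔP ≈ 0.00827 bar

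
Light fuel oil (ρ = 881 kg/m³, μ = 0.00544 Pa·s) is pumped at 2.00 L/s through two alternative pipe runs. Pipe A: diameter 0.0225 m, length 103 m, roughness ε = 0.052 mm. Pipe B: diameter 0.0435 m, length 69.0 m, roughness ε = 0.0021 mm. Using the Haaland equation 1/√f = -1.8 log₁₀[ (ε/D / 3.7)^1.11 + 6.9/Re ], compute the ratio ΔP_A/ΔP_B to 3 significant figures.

ΔP_A/ΔP_B ≈ 39.1

Pipe A: V = Q/A = 0.002/0.0003976 = 5.03 m/s; Re = 1.833e+04; ε/D = 0.00231; Haaland → f = 0.03043; ΔP_A = f(L/D)(ρV²/2) = 1.553e+06 Pa.
Pipe B: V = Q/A = 0.002/0.001486 = 1.346 m/s; Re = 9480; ε/D = 4.83e-05; Haaland → f = 0.03139; ΔP_B = f(L/D)(ρV²/2) = 3.972e+04 Pa.
ΔP_A/ΔP_B = 1.553e+06/3.972e+04 = 39.1.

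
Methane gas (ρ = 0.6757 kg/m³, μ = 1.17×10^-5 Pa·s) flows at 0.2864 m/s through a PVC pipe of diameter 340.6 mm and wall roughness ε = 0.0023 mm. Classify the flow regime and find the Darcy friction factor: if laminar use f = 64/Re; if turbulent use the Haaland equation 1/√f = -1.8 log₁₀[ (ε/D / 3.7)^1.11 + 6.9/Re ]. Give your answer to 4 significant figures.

f ≈ 0.03640

Re = ρVD/μ = 0.6757·0.2864·0.3406/1.17e-05 = 5634.
Re > 4000 → turbulent. ε/D = 2.3e-06/0.3406 = 6.75e-06; Haaland: 1/√f = -1.8 log₁₀[4.27e-07 + 0.00122] = 5.241, so f = 0.0364.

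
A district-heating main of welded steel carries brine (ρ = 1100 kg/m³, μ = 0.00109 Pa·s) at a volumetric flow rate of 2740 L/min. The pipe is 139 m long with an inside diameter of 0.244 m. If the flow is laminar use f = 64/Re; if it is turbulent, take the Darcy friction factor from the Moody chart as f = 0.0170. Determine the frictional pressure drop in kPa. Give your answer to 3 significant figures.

Q = 2740 L/min = 2740/60000 = 0.04567 m³/s.
Cross-sectional area A = πD²/4 = π(0.244)²/4 = 0.04676 m²; mean velocity V = Q/A = 0.04567/0.04676 = 0.9766 m/s.
Reynolds number Re = ρVD/μ = 1100 · 0.9766 · 0.244 / 0.00109 = 2.405e+05.
Re > 4000 → turbulent; use the Moody-chart value f = 0.0170.
Darcy-Weisbach: ΔP = f(L/D)(ρV²/2) = 0.017·(139/0.244)·(1100·0.9766²/2) = 0.017·569.7·524.6 = 5080 Pa.
ΔP = 5080 Pa = 5.08 kPa.

ΔP ≈ 5.08 kPa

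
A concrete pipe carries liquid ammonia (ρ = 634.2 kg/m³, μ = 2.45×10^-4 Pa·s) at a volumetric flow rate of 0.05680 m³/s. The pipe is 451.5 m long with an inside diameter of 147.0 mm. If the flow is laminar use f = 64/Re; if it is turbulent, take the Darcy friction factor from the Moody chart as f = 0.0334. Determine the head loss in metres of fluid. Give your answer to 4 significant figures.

h_f ≈ 58.56 m

Cross-sectional area A = πD²/4 = π(0.147)²/4 = 0.01697 m²; mean velocity V = Q/A = 0.0568/0.01697 = 3.347 m/s.
Reynolds number Re = ρVD/μ = 634.2 · 3.347 · 0.147 / 0.000245 = 1.274e+06.
Re > 4000 → turbulent; use the Moody-chart value f = 0.0334.
Darcy-Weisbach: ΔP = f(L/D)(ρV²/2) = 0.0334·(451.5/0.147)·(634.2·3.347²/2) = 0.0334·3071·3552 = 3.644e+05 Pa.
Head loss h_f = ΔP/(ρg) = 3.644e+05/(634.2·9.81) = 58.56 m.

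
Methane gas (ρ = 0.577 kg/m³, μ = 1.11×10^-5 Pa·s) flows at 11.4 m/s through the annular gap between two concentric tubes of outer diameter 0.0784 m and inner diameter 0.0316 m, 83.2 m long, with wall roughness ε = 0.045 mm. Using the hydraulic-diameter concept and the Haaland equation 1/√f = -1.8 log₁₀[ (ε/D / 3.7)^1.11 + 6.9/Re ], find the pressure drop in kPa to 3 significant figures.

Hydraulic diameter D_h = 4A/P = D_o - D_i = 0.0784 - 0.0316 = 0.0468 m.
Re = ρVD_h/μ = 0.577·11.4·0.0468/1.11e-05 = 2.773e+04.
ε/D_h = 4.5e-05/0.0468 = 0.000962; Haaland gives 1/√f = -1.8 log₁₀[0.000105+0.000249] = 6.213, so f = 0.02591.
ΔP = f(L/D_h)(ρV²/2) = 0.02591·83.2/0.0468·37.49 = 1727 Pa.
ΔP = 1.73 kPa.

ΔP ≈ 1.73 kPa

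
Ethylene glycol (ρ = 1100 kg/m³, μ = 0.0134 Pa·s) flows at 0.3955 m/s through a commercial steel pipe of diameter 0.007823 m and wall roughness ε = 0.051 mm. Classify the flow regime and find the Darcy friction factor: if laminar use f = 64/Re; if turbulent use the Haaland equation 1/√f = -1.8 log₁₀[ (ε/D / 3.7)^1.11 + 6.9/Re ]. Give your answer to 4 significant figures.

Re = ρVD/μ = 1100·0.3955·0.007823/0.0134 = 254.
Re < 2300 → laminar, so f = 64/Re = 0.252 (roughness is irrelevant in laminar flow).

f ≈ 0.2520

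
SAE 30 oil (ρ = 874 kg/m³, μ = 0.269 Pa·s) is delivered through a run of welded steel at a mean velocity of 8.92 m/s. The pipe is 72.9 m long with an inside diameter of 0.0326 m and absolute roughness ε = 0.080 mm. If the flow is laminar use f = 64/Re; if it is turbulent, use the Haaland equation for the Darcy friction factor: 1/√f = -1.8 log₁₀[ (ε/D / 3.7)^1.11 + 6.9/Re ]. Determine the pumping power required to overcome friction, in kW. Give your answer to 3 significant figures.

Reynolds number Re = ρVD/μ = 874 · 8.92 · 0.0326 / 0.269 = 944.8.
Re < 2300 → laminar flow, so f = 64/Re = 64/944.8 = 0.06774 (the turbulent correlation is not needed).
Darcy-Weisbach: ΔP = f(L/D)(ρV²/2) = 0.06774·(72.9/0.0326)·(874·8.92²/2) = 0.06774·2236·3.477e+04 = 5.267e+06 Pa.
Q = V·A = 8.92·0.0008347 = 0.007445 m³/s.
Pumping power P = QΔP = 0.007445·5.267e+06 = 39210 W = 39.2 kW.

P ≈ 39.2 kW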